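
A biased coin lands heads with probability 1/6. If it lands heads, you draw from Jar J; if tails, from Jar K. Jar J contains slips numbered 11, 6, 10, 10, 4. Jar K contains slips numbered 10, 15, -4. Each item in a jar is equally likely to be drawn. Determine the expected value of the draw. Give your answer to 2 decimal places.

7.20

E[X | Jar J] = (11 + 6 + 10 + 10 + 4)/5 = 41/5
E[X | Jar K] = (10 + 15 − 4)/3 = 7
E[X] = (1/6)·41/5 + (5/6)·7 = 36/5 ≈ 7.20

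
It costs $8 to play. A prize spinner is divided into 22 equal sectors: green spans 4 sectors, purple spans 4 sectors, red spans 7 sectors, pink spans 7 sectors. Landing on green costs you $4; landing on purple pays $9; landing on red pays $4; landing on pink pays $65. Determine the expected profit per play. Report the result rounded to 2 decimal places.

$14.86

E[payout] = (4/22)·(-4) + (4/22)·9 + (7/22)·4 + (7/22)·65 = 503/22
Expected profit = 503/22 − 8 = 327/22 ≈ $14.86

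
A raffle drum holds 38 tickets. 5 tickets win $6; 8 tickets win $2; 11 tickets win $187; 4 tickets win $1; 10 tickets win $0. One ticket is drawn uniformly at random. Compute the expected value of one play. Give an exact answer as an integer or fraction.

E[payout] = (5/38)·6 + (8/38)·2 + (11/38)·187 + (4/38)·1 + (10/38)·0 = 2107/38

2107/38 dollars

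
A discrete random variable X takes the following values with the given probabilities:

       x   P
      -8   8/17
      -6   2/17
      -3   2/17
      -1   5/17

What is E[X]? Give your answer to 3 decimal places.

-5.118

E[X] = (8/17)·(-8) + (2/17)·(-6) + (2/17)·(-3) + (5/17)·(-1)
     = -87/17 ≈ -5.118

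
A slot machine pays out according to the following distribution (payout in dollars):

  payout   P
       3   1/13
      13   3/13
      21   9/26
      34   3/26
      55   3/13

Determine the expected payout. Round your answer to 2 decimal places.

$27.12

E[X] = (1/13)·3 + (3/13)·13 + (9/26)·21 + (3/26)·34 + (3/13)·55
     = 705/26 ≈ 27.12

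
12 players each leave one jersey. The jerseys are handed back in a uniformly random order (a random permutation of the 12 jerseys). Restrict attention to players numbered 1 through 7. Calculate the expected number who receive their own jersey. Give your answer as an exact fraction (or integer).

7/12

Let Xᵢ = 1 if person i gets their own jersey. For each i, P(Xᵢ=1) = 1/12.
By linearity of expectation, E[X₁+…+X_7] = 7·(1/12) = 7/12.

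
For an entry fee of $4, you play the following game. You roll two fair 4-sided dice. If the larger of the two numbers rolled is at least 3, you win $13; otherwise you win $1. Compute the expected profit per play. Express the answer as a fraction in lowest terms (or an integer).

E[payout] = (1/4)·1 + (3/4)·13 = 10
Expected profit = 10 − 4 = 6

$6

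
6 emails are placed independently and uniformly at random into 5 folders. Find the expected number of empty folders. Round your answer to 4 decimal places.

Let Xⱼ=1 if folder j is empty. P(Xⱼ=1) = ((5-1)/5)^6 = 4096/15625.
By linearity, E[#empty] = 5·4096/15625 = 4096/3125.
≈ 1.3107

1.3107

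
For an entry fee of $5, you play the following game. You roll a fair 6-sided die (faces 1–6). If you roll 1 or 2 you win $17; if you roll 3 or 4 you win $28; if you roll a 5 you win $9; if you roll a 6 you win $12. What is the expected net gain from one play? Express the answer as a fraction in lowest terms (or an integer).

E[payout] = (1/6)·9 + (1/6)·12 + (1/3)·17 + (1/3)·28 = 37/2
Expected profit = 37/2 − 5 = 27/2

27/2 dollars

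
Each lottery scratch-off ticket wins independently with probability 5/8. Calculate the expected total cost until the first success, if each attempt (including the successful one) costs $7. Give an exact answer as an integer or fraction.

E[#attempts] = 1/p = 8/5; E[cost] = 7·8/5 = 56/5.

56/5 dollars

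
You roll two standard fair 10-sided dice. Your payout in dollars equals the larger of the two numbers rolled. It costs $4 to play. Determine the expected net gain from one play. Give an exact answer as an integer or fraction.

Distribution of the larger of the two numbers rolled: 1 w.p. 1/100, 2 w.p. 3/100, 3 w.p. 1/20, 4 w.p. 7/100, 5 w.p. 9/100, 6 w.p. 11/100, …
E[payout] = (1/100)·1 + (3/100)·2 + (1/20)·3 + (7/100)·4 + (9/100)·5 + (11/100)·6 + (13/100)·7 + (3/20)·8 + (17/100)·9 + (19/100)·10 = 143/20
Expected profit = 143/20 − 4 = 63/20

63/20 dollars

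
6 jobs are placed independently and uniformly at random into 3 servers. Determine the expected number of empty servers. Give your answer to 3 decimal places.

0.263

Let Xⱼ=1 if server j is empty. P(Xⱼ=1) = ((3-1)/3)^6 = 64/729.
By linearity, E[#empty] = 3·64/729 = 64/243.
≈ 0.263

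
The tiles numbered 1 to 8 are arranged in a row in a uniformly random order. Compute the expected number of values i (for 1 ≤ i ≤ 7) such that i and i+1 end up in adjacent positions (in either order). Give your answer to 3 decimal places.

For each i ∈ {1,…,7}, let Xᵢ = 1 if i and i+1 are adjacent. P(Xᵢ=1) = 2·(8−1)!/8! = 2/8.
By linearity, E[ΣXᵢ] = (7)·(2/8) = 7/4.
≈ 1.750

1.750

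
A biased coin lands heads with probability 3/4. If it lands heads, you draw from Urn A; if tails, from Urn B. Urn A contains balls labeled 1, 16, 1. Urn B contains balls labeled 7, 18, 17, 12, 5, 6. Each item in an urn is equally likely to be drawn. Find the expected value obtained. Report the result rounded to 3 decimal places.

E[X | Urn A] = (1 + 16 + 1)/3 = 6
E[X | Urn B] = (7 + 18 + 17 + 12 + 5 + 6)/6 = 65/6
E[X] = (3/4)·6 + (1/4)·65/6 = 173/24 ≈ 7.208

7.208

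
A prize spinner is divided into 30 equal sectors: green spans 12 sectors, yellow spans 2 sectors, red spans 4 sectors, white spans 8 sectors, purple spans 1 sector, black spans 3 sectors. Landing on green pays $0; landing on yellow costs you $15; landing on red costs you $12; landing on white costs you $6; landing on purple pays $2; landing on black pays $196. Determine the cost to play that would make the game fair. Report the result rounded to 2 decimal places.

E[payout] = (12/30)·0 + (2/30)·(-15) + (4/30)·(-12) + (8/30)·(-6) + (1/30)·2 + (3/30)·196 = 232/15
Fair fee = E[payout] = 232/15 ≈ $15.47

$15.47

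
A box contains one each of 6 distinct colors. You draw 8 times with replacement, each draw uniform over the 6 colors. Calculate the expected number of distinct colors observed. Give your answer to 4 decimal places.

4.6046

Let Xⱼ=1 if type j appears at least once. P(Xⱼ=1) = 1 − ((6−1)/6)^8 = 1288991/1679616.
E[#distinct] = 6·1288991/1679616 = 1288991/279936.
≈ 4.6046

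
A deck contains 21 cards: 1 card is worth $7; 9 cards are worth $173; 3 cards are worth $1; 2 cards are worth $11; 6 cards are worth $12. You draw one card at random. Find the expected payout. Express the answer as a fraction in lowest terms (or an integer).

1661/21 dollars

E[payout] = (1/21)·7 + (9/21)·173 + (3/21)·1 + (2/21)·11 + (6/21)·12 = 1661/21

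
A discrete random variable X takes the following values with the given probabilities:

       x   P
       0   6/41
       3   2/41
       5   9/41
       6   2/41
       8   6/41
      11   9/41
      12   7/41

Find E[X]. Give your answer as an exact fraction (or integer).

E[X] = (6/41)·0 + (2/41)·3 + (9/41)·5 + (2/41)·6 + (6/41)·8 + (9/41)·11 + (7/41)·12
     = 294/41

294/41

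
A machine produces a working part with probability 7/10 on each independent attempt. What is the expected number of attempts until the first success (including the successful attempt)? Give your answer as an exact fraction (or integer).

10/7

For a geometric distribution, E[trials] = 1/p = 1/(7/10) = 10/7.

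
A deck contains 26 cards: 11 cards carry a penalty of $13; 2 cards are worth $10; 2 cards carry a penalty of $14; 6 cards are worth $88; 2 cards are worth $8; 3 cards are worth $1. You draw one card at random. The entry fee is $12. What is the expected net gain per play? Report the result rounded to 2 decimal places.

E[payout] = (11/26)·(-13) + (2/26)·10 + (2/26)·(-14) + (6/26)·88 + (2/26)·8 + (3/26)·1 = 198/13
Expected profit = 198/13 − 12 = 42/13 ≈ $3.23

$3.23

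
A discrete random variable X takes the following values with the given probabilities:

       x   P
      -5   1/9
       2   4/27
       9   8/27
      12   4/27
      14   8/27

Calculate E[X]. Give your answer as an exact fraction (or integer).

25/3

E[X] = (1/9)·(-5) + (4/27)·2 + (8/27)·9 + (4/27)·12 + (8/27)·14
     = 25/3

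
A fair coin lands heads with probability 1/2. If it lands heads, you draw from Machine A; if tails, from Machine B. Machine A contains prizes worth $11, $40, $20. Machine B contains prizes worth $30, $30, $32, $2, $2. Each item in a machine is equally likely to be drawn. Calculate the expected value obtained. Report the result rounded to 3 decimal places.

E[X | Machine A] = (11 + 40 + 20)/3 = 71/3
E[X | Machine B] = (30 + 30 + 32 + 2 + 2)/5 = 96/5
E[X] = (1/2)·71/3 + (1/2)·96/5 = 643/30 ≈ 21.433

$21.433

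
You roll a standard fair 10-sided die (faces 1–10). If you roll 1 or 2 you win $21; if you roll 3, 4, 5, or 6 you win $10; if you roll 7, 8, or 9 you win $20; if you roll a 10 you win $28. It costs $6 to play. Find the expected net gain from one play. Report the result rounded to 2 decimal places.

E[payout] = (2/5)·10 + (3/10)·20 + (1/5)·21 + (1/10)·28 = 17
Expected profit = 17 − 6 = 11 ≈ $11.00

$11.00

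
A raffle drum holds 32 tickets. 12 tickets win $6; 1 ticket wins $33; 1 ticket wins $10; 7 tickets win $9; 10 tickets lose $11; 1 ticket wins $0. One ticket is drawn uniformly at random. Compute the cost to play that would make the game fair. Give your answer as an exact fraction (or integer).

17/8 dollars

E[payout] = (12/32)·6 + (1/32)·33 + (1/32)·10 + (7/32)·9 + (10/32)·(-11) + (1/32)·0 = 17/8
Fair fee = E[payout] = 17/8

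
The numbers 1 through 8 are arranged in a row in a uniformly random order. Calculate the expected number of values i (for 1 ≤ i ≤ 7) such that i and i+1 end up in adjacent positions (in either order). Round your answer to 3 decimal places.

For each i ∈ {1,…,7}, let Xᵢ = 1 if i and i+1 are adjacent. P(Xᵢ=1) = 2·(8−1)!/8! = 2/8.
By linearity, E[ΣXᵢ] = (7)·(2/8) = 7/4.
≈ 1.750

1.750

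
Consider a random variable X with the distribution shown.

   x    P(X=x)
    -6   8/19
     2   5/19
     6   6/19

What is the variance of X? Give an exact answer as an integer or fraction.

E[X] = (8/19)·(-6) + (5/19)·2 + (6/19)·6 = -2/19
E[X²] = (8/19)·36 + (5/19)·4 + (6/19)·36 = 524/19
Var(X) = 524/19 − (-2/19)² = 9952/361

9952/361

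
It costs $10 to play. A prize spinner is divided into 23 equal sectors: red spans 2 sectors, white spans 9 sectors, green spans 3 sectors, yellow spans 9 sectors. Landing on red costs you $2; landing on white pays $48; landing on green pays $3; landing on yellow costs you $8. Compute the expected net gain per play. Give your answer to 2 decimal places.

$5.87

E[payout] = (2/23)·(-2) + (9/23)·48 + (3/23)·3 + (9/23)·(-8) = 365/23
Expected profit = 365/23 − 10 = 135/23 ≈ $5.87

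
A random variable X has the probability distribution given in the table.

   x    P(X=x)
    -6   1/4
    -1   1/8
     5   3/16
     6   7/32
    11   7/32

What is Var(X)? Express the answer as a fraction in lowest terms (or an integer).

E[X] = (1/4)·(-6) + (1/8)·(-1) + (3/16)·5 + (7/32)·6 + (7/32)·11 = 97/32
E[X²] = (1/4)·36 + (1/8)·1 + (3/16)·25 + (7/32)·36 + (7/32)·121 = 1541/32
Var(X) = 1541/32 − (97/32)² = 39903/1024

39903/1024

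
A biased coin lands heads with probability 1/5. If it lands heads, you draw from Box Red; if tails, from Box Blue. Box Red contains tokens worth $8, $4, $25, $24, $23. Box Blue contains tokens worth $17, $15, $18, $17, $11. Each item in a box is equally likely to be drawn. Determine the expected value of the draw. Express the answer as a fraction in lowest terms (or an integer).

E[X | Box Red] = (8 + 4 + 25 + 24 + 23)/5 = 84/5
E[X | Box Blue] = (17 + 15 + 18 + 17 + 11)/5 = 78/5
E[X] = (1/5)·84/5 + (4/5)·78/5 = 396/25

396/25 dollars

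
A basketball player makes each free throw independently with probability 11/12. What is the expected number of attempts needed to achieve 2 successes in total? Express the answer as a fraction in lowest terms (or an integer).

24/11

By linearity (sum of 2 independent geometric waits), E[trials] = 2/p = 2/(11/12) = 24/11.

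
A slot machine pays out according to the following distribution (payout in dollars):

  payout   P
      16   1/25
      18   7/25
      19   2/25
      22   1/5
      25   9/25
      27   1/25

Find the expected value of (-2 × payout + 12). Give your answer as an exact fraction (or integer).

E[-2x+12] = (1/25)·(-20) + (7/25)·(-24) + (2/25)·(-26) + (1/5)·(-32) + (9/25)·(-38) + (1/25)·(-42)
     = -784/25

-784/25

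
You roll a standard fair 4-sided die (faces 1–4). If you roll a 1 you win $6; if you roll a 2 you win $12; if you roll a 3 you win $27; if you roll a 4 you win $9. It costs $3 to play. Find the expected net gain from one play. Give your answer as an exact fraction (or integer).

21/2 dollars

E[payout] = (1/4)·6 + (1/4)·9 + (1/4)·12 + (1/4)·27 = 27/2
Expected profit = 27/2 − 3 = 21/2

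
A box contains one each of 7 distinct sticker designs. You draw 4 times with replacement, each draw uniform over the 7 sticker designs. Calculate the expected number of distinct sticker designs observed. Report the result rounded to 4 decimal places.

3.2216

Let Xⱼ=1 if type j appears at least once. P(Xⱼ=1) = 1 − ((7−1)/7)^4 = 1105/2401.
E[#distinct] = 7·1105/2401 = 1105/343.
≈ 3.2216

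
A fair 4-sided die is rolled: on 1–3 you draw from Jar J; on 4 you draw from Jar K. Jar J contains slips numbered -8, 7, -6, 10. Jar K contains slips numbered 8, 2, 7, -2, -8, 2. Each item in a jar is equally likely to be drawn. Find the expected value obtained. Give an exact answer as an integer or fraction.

15/16

E[X | Jar J] = (-8 + 7 − 6 + 10)/4 = 3/4
E[X | Jar K] = (8 + 2 + 7 − 2 − 8 + 2)/6 = 3/2
E[X] = (3/4)·3/4 + (1/4)·3/2 = 15/16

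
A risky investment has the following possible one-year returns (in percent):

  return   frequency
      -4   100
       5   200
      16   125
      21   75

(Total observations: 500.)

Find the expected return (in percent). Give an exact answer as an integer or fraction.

167/20

Total = 500, so P(return=-4) = 100/500, etc.
E[X] = (1/5)·(-4) + (2/5)·5 + (1/4)·16 + (3/20)·21
     = 167/20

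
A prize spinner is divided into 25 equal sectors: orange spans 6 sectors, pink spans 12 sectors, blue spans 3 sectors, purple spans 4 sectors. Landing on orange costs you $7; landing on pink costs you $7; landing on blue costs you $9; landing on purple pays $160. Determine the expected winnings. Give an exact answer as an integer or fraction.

487/25 dollars

E[payout] = (6/25)·(-7) + (12/25)·(-7) + (3/25)·(-9) + (4/25)·160 = 487/25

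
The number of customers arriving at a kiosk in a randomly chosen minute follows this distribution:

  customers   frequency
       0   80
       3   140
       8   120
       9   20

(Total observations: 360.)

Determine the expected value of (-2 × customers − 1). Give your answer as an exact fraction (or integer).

Total = 360, so P(customers=0) = 80/360, etc.
E[-2x-1] = (2/9)·(-1) + (7/18)·(-7) + (1/3)·(-17) + (1/18)·(-19)
     = -29/3

-29/3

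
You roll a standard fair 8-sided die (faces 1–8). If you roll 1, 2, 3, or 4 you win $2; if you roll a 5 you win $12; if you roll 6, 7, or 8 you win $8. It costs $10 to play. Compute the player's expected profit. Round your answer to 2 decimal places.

E[payout] = (1/2)·2 + (3/8)·8 + (1/8)·12 = 11/2
Expected profit = 11/2 − 10 = -9/2 ≈ -$4.50

-$4.50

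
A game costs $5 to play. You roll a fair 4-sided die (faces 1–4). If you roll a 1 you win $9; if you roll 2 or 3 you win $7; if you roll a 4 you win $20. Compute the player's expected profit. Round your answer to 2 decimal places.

$5.75

E[payout] = (1/2)·7 + (1/4)·9 + (1/4)·20 = 43/4
Expected profit = 43/4 − 5 = 23/4 ≈ $5.75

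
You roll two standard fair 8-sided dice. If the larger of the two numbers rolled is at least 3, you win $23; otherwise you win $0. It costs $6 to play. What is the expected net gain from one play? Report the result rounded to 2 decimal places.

$15.56

E[payout] = (1/16)·0 + (15/16)·23 = 345/16
Expected profit = 345/16 − 6 = 249/16 ≈ $15.56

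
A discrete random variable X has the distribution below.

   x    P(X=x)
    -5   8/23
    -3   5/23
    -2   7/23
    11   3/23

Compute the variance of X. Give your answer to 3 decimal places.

E[X] = (8/23)·(-5) + (5/23)·(-3) + (7/23)·(-2) + (3/23)·11 = -36/23
E[X²] = (8/23)·25 + (5/23)·9 + (7/23)·4 + (3/23)·121 = 636/23
Var(X) = 636/23 − (-36/23)² = 13332/529 ≈ 25.202

25.202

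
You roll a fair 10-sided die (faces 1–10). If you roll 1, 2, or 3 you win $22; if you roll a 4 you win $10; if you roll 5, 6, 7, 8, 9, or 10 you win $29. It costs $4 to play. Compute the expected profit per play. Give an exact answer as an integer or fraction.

E[payout] = (1/10)·10 + (3/10)·22 + (3/5)·29 = 25
Expected profit = 25 − 4 = 21

$21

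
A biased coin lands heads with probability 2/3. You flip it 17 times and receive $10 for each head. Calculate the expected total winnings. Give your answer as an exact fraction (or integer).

E[#heads] = 17·2/3 = 34/3 (linearity over flips).
E[winnings] = 10·34/3 = 340/3.

340/3 dollars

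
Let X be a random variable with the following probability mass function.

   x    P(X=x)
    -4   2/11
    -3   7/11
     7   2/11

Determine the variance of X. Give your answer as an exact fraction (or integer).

E[X] = (2/11)·(-4) + (7/11)·(-3) + (2/11)·7 = -15/11
E[X²] = (2/11)·16 + (7/11)·9 + (2/11)·49 = 193/11
Var(X) = 193/11 − (-15/11)² = 1898/121

1898/121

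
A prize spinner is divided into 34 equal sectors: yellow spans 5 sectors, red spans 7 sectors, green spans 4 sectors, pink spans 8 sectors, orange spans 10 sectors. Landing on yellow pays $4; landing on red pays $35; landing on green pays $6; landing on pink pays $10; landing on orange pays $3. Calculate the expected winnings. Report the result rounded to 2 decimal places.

E[payout] = (5/34)·4 + (7/34)·35 + (4/34)·6 + (8/34)·10 + (10/34)·3 = 399/34
≈ $11.74

$11.74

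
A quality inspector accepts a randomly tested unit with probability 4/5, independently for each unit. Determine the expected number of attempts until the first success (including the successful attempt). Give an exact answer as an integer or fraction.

For a geometric distribution, E[trials] = 1/p = 1/(4/5) = 5/4.

5/4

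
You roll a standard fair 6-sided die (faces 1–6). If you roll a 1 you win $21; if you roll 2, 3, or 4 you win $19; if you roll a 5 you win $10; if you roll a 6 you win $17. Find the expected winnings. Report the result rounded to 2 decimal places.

$17.50

E[payout] = (1/6)·10 + (1/6)·17 + (1/2)·19 + (1/6)·21 = 35/2
≈ $17.50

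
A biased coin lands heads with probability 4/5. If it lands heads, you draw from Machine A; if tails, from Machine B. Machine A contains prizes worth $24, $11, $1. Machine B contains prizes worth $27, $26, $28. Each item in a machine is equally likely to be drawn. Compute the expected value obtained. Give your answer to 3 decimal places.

$15.000

E[X | Machine A] = (24 + 11 + 1)/3 = 12
E[X | Machine B] = (27 + 26 + 28)/3 = 27
E[X] = (4/5)·12 + (1/5)·27 = 15 ≈ 15.000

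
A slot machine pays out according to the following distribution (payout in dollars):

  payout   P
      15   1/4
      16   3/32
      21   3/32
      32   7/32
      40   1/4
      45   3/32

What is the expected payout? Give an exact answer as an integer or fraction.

455/16 dollars

E[X] = (1/4)·15 + (3/32)·16 + (3/32)·21 + (7/32)·32 + (1/4)·40 + (3/32)·45
     = 455/16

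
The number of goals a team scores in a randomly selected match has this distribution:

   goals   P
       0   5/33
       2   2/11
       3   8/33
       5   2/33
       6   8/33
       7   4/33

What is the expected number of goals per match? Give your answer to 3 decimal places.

E[X] = (5/33)·0 + (2/11)·2 + (8/33)·3 + (2/33)·5 + (8/33)·6 + (4/33)·7
     = 122/33 ≈ 3.697

3.697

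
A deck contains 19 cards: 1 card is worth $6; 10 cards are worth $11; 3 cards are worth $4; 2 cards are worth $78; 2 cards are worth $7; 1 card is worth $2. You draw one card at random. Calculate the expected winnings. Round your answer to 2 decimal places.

$15.79

E[payout] = (1/19)·6 + (10/19)·11 + (3/19)·4 + (2/19)·78 + (2/19)·7 + (1/19)·2 = 300/19
≈ $15.79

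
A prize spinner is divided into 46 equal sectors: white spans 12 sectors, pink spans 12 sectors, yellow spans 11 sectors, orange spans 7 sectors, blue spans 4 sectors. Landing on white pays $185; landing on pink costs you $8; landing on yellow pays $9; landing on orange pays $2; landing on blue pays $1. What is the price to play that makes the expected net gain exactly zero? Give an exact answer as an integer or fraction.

2241/46 dollars

E[payout] = (12/46)·185 + (12/46)·(-8) + (11/46)·9 + (7/46)·2 + (4/46)·1 = 2241/46
Fair fee = E[payout] = 2241/46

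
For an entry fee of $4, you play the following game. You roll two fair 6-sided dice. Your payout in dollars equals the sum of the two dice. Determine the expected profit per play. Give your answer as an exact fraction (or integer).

Distribution of the sum of the two dice: 2 w.p. 1/36, 3 w.p. 1/18, 4 w.p. 1/12, 5 w.p. 1/9, 6 w.p. 5/36, 7 w.p. 1/6, …
E[payout] = (1/36)·2 + (1/18)·3 + (1/12)·4 + (1/9)·5 + (5/36)·6 + (1/6)·7 + (5/36)·8 + (1/9)·9 + (1/12)·10 + (1/18)·11 + (1/36)·12 = 7
Expected profit = 7 − 4 = 3

$3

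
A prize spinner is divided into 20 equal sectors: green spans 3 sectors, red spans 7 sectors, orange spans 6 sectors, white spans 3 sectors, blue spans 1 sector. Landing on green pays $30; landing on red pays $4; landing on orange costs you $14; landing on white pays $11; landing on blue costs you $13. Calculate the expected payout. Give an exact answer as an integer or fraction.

27/10 dollars

E[payout] = (3/20)·30 + (7/20)·4 + (6/20)·(-14) + (3/20)·11 + (1/20)·(-13) = 27/10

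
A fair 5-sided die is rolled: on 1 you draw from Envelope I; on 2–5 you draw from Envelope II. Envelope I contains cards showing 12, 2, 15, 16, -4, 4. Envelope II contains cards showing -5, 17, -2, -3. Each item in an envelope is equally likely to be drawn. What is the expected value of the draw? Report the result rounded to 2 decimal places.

2.90

E[X | Envelope I] = (12 + 2 + 15 + 16 − 4 + 4)/6 = 15/2
E[X | Envelope II] = (-5 + 17 − 2 − 3)/4 = 7/4
E[X] = (1/5)·15/2 + (4/5)·7/4 = 29/10 ≈ 2.90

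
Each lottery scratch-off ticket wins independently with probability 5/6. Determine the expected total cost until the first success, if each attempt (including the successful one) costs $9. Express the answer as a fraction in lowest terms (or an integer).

54/5 dollars

E[#attempts] = 1/p = 6/5; E[cost] = 9·6/5 = 54/5.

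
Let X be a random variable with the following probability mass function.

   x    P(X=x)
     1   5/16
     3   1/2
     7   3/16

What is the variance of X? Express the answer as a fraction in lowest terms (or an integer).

271/64

E[X] = (5/16)·1 + (1/2)·3 + (3/16)·7 = 25/8
E[X²] = (5/16)·1 + (1/2)·9 + (3/16)·49 = 14
Var(X) = 14 − (25/8)² = 271/64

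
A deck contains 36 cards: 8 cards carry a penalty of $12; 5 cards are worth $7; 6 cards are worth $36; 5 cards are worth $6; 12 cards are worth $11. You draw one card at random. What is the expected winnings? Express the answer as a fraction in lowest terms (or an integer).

E[payout] = (8/36)·(-12) + (5/36)·7 + (6/36)·36 + (5/36)·6 + (12/36)·11 = 317/36

317/36 dollars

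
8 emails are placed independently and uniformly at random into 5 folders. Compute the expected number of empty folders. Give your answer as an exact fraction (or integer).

65536/78125

Let Xⱼ=1 if folder j is empty. P(Xⱼ=1) = ((5-1)/5)^8 = 65536/390625.
By linearity, E[#empty] = 5·65536/390625 = 65536/78125.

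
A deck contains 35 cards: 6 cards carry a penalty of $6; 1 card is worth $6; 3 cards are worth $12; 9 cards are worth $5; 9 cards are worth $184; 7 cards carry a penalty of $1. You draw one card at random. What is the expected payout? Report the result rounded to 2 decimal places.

$48.57

E[payout] = (6/35)·(-6) + (1/35)·6 + (3/35)·12 + (9/35)·5 + (9/35)·184 + (7/35)·(-1) = 340/7
≈ $48.57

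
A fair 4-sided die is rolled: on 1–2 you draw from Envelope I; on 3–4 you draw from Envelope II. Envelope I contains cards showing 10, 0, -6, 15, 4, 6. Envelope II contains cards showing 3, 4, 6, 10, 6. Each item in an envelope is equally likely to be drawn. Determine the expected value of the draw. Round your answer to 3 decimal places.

E[X | Envelope I] = (10 + 0 − 6 + 15 + 4 + 6)/6 = 29/6
E[X | Envelope II] = (3 + 4 + 6 + 10 + 6)/5 = 29/5
E[X] = (1/2)·29/6 + (1/2)·29/5 = 319/60 ≈ 5.317

5.317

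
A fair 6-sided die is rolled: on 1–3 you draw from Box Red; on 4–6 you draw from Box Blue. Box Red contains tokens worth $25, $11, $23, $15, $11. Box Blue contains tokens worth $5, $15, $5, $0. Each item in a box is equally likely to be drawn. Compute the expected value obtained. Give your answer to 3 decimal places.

E[X | Box Red] = (25 + 11 + 23 + 15 + 11)/5 = 17
E[X | Box Blue] = (5 + 15 + 5 + 0)/4 = 25/4
E[X] = (1/2)·17 + (1/2)·25/4 = 93/8 ≈ 11.625

$11.625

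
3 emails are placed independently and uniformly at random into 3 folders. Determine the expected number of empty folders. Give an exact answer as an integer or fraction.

8/9

Let Xⱼ=1 if folder j is empty. P(Xⱼ=1) = ((3-1)/3)^3 = 8/27.
By linearity, E[#empty] = 3·8/27 = 8/9.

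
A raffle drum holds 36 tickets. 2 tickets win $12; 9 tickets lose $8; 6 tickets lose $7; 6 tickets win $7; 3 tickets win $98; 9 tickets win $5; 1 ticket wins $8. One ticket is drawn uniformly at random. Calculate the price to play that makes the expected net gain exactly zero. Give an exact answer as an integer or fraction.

299/36 dollars

E[payout] = (2/36)·12 + (9/36)·(-8) + (6/36)·(-7) + (6/36)·7 + (3/36)·98 + (9/36)·5 + (1/36)·8 = 299/36
Fair fee = E[payout] = 299/36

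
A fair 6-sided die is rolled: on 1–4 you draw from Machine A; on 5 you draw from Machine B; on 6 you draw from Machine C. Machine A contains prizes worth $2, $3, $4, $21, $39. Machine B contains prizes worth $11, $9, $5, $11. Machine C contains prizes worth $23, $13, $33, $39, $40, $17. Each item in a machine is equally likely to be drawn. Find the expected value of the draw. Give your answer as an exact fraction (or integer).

E[X | Machine A] = (2 + 3 + 4 + 21 + 39)/5 = 69/5
E[X | Machine B] = (11 + 9 + 5 + 11)/4 = 9
E[X | Machine C] = (23 + 13 + 33 + 39 + 40 + 17)/6 = 55/2
E[X] = (2/3)·69/5 + (1/6)·9 + (1/6)·55/2 = 917/60

917/60 dollars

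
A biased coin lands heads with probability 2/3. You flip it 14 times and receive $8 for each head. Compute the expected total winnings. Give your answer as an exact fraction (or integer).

E[#heads] = 14·2/3 = 28/3 (linearity over flips).
E[winnings] = 8·28/3 = 224/3.

224/3 dollars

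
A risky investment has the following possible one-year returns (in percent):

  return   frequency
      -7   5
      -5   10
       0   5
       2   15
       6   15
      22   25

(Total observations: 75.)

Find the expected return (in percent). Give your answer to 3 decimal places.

Total = 75, so P(return=-7) = 5/75, etc.
E[X] = (1/15)·(-7) + (2/15)·(-5) + (1/15)·0 + (1/5)·2 + (1/5)·6 + (1/3)·22
     = 39/5 ≈ 7.800

7.800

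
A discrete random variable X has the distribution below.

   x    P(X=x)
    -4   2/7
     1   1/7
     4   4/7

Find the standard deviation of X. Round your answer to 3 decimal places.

3.493

E[X] = 9/7, E[X²] = 97/7
Var(X) = E[X²] − (E[X])² = 97/7 − 81/49 = 598/49
SD(X) = √(598/49) ≈ 3.493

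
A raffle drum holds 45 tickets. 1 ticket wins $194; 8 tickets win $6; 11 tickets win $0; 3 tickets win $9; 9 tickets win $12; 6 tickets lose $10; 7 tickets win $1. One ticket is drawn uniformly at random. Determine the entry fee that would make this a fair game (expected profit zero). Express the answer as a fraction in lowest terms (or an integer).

E[payout] = (1/45)·194 + (8/45)·6 + (11/45)·0 + (3/45)·9 + (9/45)·12 + (6/45)·(-10) + (7/45)·1 = 36/5
Fair fee = E[payout] = 36/5

36/5 dollars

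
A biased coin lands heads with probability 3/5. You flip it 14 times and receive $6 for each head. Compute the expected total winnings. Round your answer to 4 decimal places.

E[#heads] = 14·3/5 = 42/5 (linearity over flips).
E[winnings] = 6·42/5 = 252/5.
≈ 50.4000

$50.4000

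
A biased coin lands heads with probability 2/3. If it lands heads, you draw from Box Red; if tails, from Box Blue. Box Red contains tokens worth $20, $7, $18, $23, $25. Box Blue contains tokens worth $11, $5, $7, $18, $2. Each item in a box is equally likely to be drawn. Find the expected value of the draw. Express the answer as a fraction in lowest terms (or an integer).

E[X | Box Red] = (20 + 7 + 18 + 23 + 25)/5 = 93/5
E[X | Box Blue] = (11 + 5 + 7 + 18 + 2)/5 = 43/5
E[X] = (2/3)·93/5 + (1/3)·43/5 = 229/15

229/15 dollars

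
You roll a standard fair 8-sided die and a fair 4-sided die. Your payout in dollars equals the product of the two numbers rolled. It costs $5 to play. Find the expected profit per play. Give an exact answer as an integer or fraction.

Distribution of the product of the two numbers rolled: 1 w.p. 1/32, 2 w.p. 1/16, 3 w.p. 1/16, 4 w.p. 3/32, 5 w.p. 1/32, 6 w.p. 3/32, …
E[payout] = (1/32)·1 + (1/16)·2 + (1/16)·3 + (3/32)·4 + (1/32)·5 + (3/32)·6 + (1/32)·7 + (3/32)·8 + (1/32)·9 + (1/32)·10 + (3/32)·12 + (1/32)·14 + (1/32)·15 + (1/16)·16 + (1/32)·18 + (1/32)·20 + (1/32)·21 + (1/16)·24 + (1/32)·28 + (1/32)·32 = 45/4
Expected profit = 45/4 − 5 = 25/4

25/4 dollars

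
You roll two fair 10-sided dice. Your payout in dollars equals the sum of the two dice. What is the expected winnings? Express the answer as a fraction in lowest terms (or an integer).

Distribution of the sum of the two dice: 2 w.p. 1/100, 3 w.p. 1/50, 4 w.p. 3/100, 5 w.p. 1/25, 6 w.p. 1/20, 7 w.p. 3/50, …
E[payout] = (1/100)·2 + (1/50)·3 + (3/100)·4 + (1/25)·5 + (1/20)·6 + (3/50)·7 + (7/100)·8 + (2/25)·9 + (9/100)·10 + (1/10)·11 + (9/100)·12 + (2/25)·13 + (7/100)·14 + (3/50)·15 + (1/20)·16 + (1/25)·17 + (3/100)·18 + (1/50)·19 + (1/100)·20 = 11

$11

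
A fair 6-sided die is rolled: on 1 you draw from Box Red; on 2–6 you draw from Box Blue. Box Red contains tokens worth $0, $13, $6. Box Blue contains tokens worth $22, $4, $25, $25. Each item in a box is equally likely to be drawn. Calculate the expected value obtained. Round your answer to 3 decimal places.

$16.889

E[X | Box Red] = (0 + 13 + 6)/3 = 19/3
E[X | Box Blue] = (22 + 4 + 25 + 25)/4 = 19
E[X] = (1/6)·19/3 + (5/6)·19 = 152/9 ≈ 16.889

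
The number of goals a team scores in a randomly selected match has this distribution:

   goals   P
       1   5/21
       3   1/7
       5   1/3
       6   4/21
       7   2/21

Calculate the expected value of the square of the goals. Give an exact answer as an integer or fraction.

E[X²] = (5/21)·1 + (1/7)·9 + (1/3)·25 + (4/21)·36 + (2/21)·49
     = 449/21

449/21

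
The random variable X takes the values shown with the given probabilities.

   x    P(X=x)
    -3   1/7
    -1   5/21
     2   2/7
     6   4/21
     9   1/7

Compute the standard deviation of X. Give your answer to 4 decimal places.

E[X] = 7/3, E[X²] = 443/21
Var(X) = E[X²] − (E[X])² = 443/21 − 49/9 = 986/63
SD(X) = √(986/63) ≈ 3.9561

3.9561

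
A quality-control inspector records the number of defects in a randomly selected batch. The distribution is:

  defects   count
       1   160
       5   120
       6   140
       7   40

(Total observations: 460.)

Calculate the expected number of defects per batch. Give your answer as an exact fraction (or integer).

94/23

Total = 460, so P(defects=1) = 160/460, etc.
E[X] = (8/23)·1 + (6/23)·5 + (7/23)·6 + (2/23)·7
     = 94/23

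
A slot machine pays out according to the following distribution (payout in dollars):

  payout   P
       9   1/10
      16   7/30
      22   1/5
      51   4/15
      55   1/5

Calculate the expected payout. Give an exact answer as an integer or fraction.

E[X] = (1/10)·9 + (7/30)·16 + (1/5)·22 + (4/15)·51 + (1/5)·55
     = 1009/30

1009/30 dollars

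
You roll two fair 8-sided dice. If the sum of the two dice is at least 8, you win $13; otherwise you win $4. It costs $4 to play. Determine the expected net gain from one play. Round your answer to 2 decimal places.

$6.05

E[payout] = (21/64)·4 + (43/64)·13 = 643/64
Expected profit = 643/64 − 4 = 387/64 ≈ $6.05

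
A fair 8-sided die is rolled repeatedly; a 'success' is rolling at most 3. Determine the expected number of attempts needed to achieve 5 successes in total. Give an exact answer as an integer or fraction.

40/3

By linearity (sum of 5 independent geometric waits), E[trials] = 5/p = 5/(3/8) = 40/3.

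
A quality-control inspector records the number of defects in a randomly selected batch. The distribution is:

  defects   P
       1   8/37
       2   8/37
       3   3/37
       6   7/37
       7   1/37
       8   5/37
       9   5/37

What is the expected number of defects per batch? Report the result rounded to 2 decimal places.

E[X] = (8/37)·1 + (8/37)·2 + (3/37)·3 + (7/37)·6 + (1/37)·7 + (5/37)·8 + (5/37)·9
     = 167/37 ≈ 4.51

4.51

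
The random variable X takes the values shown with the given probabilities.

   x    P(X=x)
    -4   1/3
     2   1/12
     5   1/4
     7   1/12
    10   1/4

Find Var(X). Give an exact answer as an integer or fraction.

1115/36

E[X] = (1/3)·(-4) + (1/12)·2 + (1/4)·5 + (1/12)·7 + (1/4)·10 = 19/6
E[X²] = (1/3)·16 + (1/12)·4 + (1/4)·25 + (1/12)·49 + (1/4)·100 = 41
Var(X) = 41 − (19/6)² = 1115/36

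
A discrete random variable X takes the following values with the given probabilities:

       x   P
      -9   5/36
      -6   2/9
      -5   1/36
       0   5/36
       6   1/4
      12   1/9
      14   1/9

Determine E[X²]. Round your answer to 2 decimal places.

66.72

E[X²] = (5/36)·81 + (2/9)·36 + (1/36)·25 + (5/36)·0 + (1/4)·36 + (1/9)·144 + (1/9)·196
     = 1201/18 ≈ 66.72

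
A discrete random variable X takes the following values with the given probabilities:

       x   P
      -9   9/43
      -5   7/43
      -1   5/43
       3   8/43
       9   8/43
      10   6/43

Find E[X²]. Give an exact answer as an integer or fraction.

2229/43

E[X²] = (9/43)·81 + (7/43)·25 + (5/43)·1 + (8/43)·9 + (8/43)·81 + (6/43)·100
     = 2229/43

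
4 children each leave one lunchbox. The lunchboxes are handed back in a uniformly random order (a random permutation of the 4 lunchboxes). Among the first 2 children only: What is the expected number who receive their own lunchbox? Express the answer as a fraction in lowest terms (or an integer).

1/2

Let Xᵢ = 1 if person i gets their own lunchbox. For each i, P(Xᵢ=1) = 1/4.
By linearity of expectation, E[X₁+…+X_2] = 2·(1/4) = 1/2.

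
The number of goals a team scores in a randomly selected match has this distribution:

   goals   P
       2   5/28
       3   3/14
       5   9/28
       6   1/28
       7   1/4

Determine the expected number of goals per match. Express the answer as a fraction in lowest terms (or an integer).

32/7

E[X] = (5/28)·2 + (3/14)·3 + (9/28)·5 + (1/28)·6 + (1/4)·7
     = 32/7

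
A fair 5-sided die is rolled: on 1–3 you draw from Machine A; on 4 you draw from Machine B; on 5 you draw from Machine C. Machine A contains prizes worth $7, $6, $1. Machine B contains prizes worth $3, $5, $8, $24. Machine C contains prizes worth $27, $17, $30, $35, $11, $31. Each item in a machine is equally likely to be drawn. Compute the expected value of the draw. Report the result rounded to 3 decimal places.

E[X | Machine A] = (7 + 6 + 1)/3 = 14/3
E[X | Machine B] = (3 + 5 + 8 + 24)/4 = 10
E[X | Machine C] = (27 + 17 + 30 + 35 + 11 + 31)/6 = 151/6
E[X] = (3/5)·14/3 + (1/5)·10 + (1/5)·151/6 = 59/6 ≈ 9.833

$9.833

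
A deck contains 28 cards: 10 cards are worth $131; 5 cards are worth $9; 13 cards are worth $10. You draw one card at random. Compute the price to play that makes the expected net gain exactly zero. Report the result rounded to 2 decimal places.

E[payout] = (10/28)·131 + (5/28)·9 + (13/28)·10 = 1485/28
Fair fee = E[payout] = 1485/28 ≈ $53.04

$53.04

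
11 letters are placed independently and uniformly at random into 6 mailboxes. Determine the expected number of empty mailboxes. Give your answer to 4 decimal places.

0.8075

Let Xⱼ=1 if mailbox j is empty. P(Xⱼ=1) = ((6-1)/6)^11 = 48828125/362797056.
By linearity, E[#empty] = 6·48828125/362797056 = 48828125/60466176.
≈ 0.8075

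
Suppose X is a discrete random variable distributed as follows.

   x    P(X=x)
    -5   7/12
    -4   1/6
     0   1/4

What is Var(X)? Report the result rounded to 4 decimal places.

4.4097

E[X] = (7/12)·(-5) + (1/6)·(-4) + (1/4)·0 = -43/12
E[X²] = (7/12)·25 + (1/6)·16 + (1/4)·0 = 69/4
Var(X) = 69/4 − (-43/12)² = 635/144 ≈ 4.4097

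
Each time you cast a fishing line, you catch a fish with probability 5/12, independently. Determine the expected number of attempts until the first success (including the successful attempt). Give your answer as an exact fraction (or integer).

12/5

For a geometric distribution, E[trials] = 1/p = 1/(5/12) = 12/5.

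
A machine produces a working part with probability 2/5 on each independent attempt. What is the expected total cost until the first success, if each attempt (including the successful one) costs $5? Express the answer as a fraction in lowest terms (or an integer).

25/2 dollars

E[#attempts] = 1/p = 5/2; E[cost] = 5·5/2 = 25/2.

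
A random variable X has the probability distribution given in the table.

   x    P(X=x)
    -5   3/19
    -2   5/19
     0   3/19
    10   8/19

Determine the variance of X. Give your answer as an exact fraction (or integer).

13980/361

E[X] = (3/19)·(-5) + (5/19)·(-2) + (3/19)·0 + (8/19)·10 = 55/19
E[X²] = (3/19)·25 + (5/19)·4 + (3/19)·0 + (8/19)·100 = 895/19
Var(X) = 895/19 − (55/19)² = 13980/361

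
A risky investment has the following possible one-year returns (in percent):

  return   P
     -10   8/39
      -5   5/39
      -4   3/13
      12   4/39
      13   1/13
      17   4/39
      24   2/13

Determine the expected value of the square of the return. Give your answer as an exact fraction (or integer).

E[X²] = (8/39)·100 + (5/39)·25 + (3/13)·16 + (4/39)·144 + (1/13)·169 + (4/39)·289 + (2/13)·576
     = 6764/39

6764/39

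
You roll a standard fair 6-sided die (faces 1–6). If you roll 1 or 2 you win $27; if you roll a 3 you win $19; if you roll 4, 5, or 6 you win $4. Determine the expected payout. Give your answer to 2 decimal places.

$14.17

E[payout] = (1/2)·4 + (1/6)·19 + (1/3)·27 = 85/6
≈ $14.17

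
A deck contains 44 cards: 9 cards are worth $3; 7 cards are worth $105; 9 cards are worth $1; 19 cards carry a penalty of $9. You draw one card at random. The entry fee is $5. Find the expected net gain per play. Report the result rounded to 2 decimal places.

E[payout] = (9/44)·3 + (7/44)·105 + (9/44)·1 + (19/44)·(-9) = 150/11
Expected profit = 150/11 − 5 = 95/11 ≈ $8.64

$8.64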